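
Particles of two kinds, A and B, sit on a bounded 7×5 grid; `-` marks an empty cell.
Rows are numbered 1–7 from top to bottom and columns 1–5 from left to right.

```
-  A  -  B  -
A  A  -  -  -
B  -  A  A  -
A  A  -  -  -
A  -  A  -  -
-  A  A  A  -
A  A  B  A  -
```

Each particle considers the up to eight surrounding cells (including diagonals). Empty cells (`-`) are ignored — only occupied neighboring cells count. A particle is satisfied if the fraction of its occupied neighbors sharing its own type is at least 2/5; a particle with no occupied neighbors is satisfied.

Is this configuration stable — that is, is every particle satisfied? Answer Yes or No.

No

(1,2)A 2/2 satisfied
(1,4)B 0/0 satisfied
(2,1)A 2/3 satisfied
(2,2)A 3/4 satisfied
(3,1)B 0/4 not
(3,3)A 3/3 satisfied
(3,4)A 1/1 satisfied
(4,1)A 2/3 satisfied
(4,2)A 4/5 satisfied
(5,1)A 3/3 satisfied
(5,3)A 4/4 satisfied
(6,2)A 5/6 satisfied
(6,3)A 5/6 satisfied
(6,4)A 3/4 satisfied
(7,1)A 2/2 satisfied
(7,2)A 3/4 satisfied
(7,3)B 0/5 not
(7,4)A 2/3 satisfied
For instance (3,1) has only 0/4 same-type neighbors, below 2/5.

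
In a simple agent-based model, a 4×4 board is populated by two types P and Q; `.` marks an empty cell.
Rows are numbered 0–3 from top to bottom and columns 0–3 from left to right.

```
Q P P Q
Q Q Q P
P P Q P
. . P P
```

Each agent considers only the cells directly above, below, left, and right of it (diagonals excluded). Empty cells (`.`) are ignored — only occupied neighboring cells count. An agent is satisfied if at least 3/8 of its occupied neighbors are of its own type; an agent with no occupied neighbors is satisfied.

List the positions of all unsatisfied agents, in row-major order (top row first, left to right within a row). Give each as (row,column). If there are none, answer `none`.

Row 0: (0,0)Q 1/2 satisfied · (0,1)P 1/3 not · (0,2)P 1/3 not · (0,3)Q 0/2 not
Row 1: (1,0)Q 2/3 satisfied · (1,1)Q 2/4 satisfied · (1,2)Q 2/4 satisfied · (1,3)P 1/3 not
Row 2: (2,0)P 1/2 satisfied · (2,1)P 1/3 not · (2,2)Q 1/4 not · (2,3)P 2/3 satisfied
Row 3: (3,2)P 1/2 satisfied · (3,3)P 2/2 satisfied

(0,1), (0,2), (0,3), (1,3), (2,1), (2,2)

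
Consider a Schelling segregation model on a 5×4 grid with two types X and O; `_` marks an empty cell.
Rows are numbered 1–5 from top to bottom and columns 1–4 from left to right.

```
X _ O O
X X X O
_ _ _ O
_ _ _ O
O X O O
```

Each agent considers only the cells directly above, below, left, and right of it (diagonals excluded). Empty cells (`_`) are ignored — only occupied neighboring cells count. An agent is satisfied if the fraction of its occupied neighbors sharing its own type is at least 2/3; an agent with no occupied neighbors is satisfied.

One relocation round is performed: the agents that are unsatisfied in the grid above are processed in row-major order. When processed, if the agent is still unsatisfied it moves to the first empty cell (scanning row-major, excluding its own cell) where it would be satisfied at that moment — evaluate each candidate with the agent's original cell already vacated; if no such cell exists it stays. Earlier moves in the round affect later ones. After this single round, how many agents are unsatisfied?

Initially unsatisfied (in order): (1,3), (2,3), (5,1), (5,2), (5,3).
  (1,3) → (4,1).
  (2,3) → (1,2).
  (5,1) → (3,3).
  (5,2): no empty cell satisfies it; stays.
  (5,3) → (2,3).
Resulting grid:
X X _ O
X X O O
_ _ O O
O _ _ O
_ X _ O
All satisfied now.

0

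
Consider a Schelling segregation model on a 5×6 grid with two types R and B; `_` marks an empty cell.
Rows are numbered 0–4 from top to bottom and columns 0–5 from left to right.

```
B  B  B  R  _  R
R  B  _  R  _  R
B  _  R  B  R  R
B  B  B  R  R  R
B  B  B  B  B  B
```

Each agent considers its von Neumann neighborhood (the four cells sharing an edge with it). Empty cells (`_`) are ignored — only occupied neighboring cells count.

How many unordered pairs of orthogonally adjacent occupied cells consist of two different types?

Scan each occupied cell's neighbors to the right and below so each pair is counted once.
From row 0: 2 unlike of 7 pairs (running 2/7).
From row 1: 3 unlike of 4 pairs (running 5/11).
From row 2: 4 unlike of 8 pairs (running 9/19).
From row 3: 4 unlike of 11 pairs (running 13/30).
From row 4: 0 unlike of 5 pairs (running 13/35).
Total adjacent occupied pairs: 35; unlike-type pairs: 13.

13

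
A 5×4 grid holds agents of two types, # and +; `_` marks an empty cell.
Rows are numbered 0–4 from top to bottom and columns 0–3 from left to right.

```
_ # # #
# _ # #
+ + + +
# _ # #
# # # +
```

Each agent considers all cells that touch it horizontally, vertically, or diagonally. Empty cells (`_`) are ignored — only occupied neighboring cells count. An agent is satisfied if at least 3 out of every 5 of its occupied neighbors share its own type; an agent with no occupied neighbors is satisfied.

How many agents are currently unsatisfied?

Row 0: (0,1)# 3/3 ok · (0,2)# 4/4 ok · (0,3)# 3/3 ok
Row 1: (1,0)# 1/3 unhappy · (1,2)# 4/7 unhappy · (1,3)# 3/5 ok
Row 2: (2,0)+ 1/3 unhappy · (2,1)+ 2/6 unhappy · (2,2)+ 2/6 unhappy · (2,3)+ 1/5 unhappy
Row 3: (3,0)# 2/4 unhappy · (3,2)# 3/7 unhappy · (3,3)# 2/5 unhappy
Row 4: (4,0)# 2/2 ok · (4,1)# 4/4 ok · (4,2)# 3/4 ok · (4,3)+ 0/3 unhappy
Unsatisfied: (1,0), (1,2), (2,0), (2,1), (2,2), (2,3), (3,0), (3,2), (3,3), (4,3) — 10 in total.

10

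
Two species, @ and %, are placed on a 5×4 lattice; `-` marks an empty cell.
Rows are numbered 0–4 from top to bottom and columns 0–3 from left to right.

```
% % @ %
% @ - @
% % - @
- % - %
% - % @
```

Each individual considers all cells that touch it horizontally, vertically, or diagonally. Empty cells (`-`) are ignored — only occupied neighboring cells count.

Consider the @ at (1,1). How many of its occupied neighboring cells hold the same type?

1

Occupied neighbors of (1,1): (0,0)=%, (0,1)=%, (0,2)=@, (1,0)=%, (2,0)=%, (2,1)=%.
Same type (@): 1 of 6.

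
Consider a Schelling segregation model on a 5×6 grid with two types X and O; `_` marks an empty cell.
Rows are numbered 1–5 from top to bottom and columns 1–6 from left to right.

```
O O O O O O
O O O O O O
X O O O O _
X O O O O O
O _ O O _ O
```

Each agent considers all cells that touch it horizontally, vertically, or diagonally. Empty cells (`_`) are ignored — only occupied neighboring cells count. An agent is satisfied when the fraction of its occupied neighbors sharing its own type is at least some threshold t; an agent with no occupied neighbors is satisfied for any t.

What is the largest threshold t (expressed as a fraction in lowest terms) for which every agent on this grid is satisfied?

1/5

(1,1)O 3/3
(1,2)O 5/5
(1,3)O 5/5
(1,4)O 5/5
(1,5)O 5/5
(1,6)O 3/3
(2,1)O 4/5
(2,2)O 7/8
(2,3)O 8/8
(2,4)O 8/8
(2,5)O 7/7
(2,6)O 4/4
(3,1)X 1/5
(3,2)O 6/8
(3,3)O 8/8
(3,4)O 8/8
(3,5)O 7/7
(4,1)X 1/4
(4,2)O 5/7
(4,3)O 7/7
(4,4)O 7/7
(4,5)O 6/6
(4,6)O 3/3
(5,1)O 1/2
(5,3)O 4/4
(5,4)O 4/4
(5,6)O 2/2
The smallest same-type fraction is 1/5 at (3,1), which reduces to 1/5. Any threshold above that leaves this agent unsatisfied.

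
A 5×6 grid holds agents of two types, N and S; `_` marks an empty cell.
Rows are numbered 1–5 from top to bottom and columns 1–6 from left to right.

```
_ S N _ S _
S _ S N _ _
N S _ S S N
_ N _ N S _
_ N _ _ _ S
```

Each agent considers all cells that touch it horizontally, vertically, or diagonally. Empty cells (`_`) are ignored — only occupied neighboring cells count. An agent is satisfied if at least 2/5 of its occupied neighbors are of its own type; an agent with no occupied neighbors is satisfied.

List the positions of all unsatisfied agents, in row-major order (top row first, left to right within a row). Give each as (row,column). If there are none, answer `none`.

(1,3), (1,5), (2,4), (3,1), (3,6), (4,4)

(1,2)S 2/3 satisfied
(1,3)N 1/3 not
(1,5)S 0/1 not
(2,1)S 2/3 satisfied
(2,3)S 3/5 satisfied
(2,4)N 1/5 not
(3,1)N 1/3 not
(3,2)S 2/4 satisfied
(3,4)S 3/5 satisfied
(3,5)S 2/5 satisfied
(3,6)N 0/2 not
(4,2)N 2/3 satisfied
(4,4)N 0/3 not
(4,5)S 3/5 satisfied
(5,2)N 1/1 satisfied
(5,6)S 1/1 satisfied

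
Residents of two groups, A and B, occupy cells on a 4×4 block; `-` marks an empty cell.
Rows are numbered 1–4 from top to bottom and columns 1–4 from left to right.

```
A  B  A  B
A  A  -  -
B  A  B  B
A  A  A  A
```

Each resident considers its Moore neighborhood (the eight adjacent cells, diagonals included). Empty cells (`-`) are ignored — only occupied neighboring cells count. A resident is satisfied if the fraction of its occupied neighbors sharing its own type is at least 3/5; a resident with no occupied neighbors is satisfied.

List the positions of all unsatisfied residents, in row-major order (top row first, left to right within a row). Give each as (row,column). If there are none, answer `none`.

(1,2), (1,3), (1,4), (2,2), (3,1), (3,3), (3,4), (4,4)

(1,1)A 2/3 ok
(1,2)B 0/4 unhappy
(1,3)A 1/3 unhappy
(1,4)B 0/1 unhappy
(2,1)A 3/5 ok
(2,2)A 4/7 unhappy
(3,1)B 0/5 unhappy
(3,2)A 5/7 ok
(3,3)B 1/6 unhappy
(3,4)B 1/3 unhappy
(4,1)A 2/3 ok
(4,2)A 3/5 ok
(4,3)A 3/5 ok
(4,4)A 1/3 unhappy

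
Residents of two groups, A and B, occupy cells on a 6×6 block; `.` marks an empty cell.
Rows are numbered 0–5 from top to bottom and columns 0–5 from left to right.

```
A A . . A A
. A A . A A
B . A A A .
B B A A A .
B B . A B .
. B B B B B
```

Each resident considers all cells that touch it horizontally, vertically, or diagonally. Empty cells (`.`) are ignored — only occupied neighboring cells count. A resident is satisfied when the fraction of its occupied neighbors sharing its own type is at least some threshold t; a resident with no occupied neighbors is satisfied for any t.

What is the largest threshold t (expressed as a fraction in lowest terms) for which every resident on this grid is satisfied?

3/7

Row 0: (0,0)A 2/2 · (0,1)A 3/3 · (0,4)A 3/3 · (0,5)A 3/3
Row 1: (1,1)A 4/5 · (1,2)A 4/4 · (1,4)A 5/5 · (1,5)A 4/4
Row 2: (2,0)B 2/3 · (2,2)A 5/6 · (2,3)A 7/7 · (2,4)A 5/5
Row 3: (3,0)B 4/4 · (3,1)B 4/6 · (3,2)A 4/6 · (3,3)A 6/7 · (3,4)A 4/5
Row 4: (4,0)B 4/4 · (4,1)B 5/6 · (4,3)A 3/7 · (4,4)B 3/6
Row 5: (5,1)B 3/3 · (5,2)B 3/4 · (5,3)B 3/4 · (5,4)B 3/4 · (5,5)B 2/2
The smallest same-type fraction is 3/7 at (4,3), which reduces to 3/7. Any threshold above that leaves this resident unsatisfied.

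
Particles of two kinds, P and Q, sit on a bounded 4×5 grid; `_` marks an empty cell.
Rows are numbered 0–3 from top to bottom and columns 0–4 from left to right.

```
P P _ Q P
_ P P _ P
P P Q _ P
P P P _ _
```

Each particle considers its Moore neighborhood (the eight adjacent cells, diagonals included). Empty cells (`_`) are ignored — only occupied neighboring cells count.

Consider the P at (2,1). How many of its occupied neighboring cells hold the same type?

6

Occupied neighbors of (2,1): (1,1)=P, (1,2)=P, (2,0)=P, (2,2)=Q, (3,0)=P, (3,1)=P, (3,2)=P.
Same type (P): 6 of 7.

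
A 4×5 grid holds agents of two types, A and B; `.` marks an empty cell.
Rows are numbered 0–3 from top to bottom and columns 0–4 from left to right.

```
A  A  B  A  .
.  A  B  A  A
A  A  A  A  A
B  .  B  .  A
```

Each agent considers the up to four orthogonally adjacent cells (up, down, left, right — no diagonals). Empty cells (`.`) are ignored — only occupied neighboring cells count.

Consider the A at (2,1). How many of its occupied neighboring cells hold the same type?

Occupied neighbors of (2,1): (1,1)=A, (2,0)=A, (2,2)=A.
Same type (A): 3 of 3.

3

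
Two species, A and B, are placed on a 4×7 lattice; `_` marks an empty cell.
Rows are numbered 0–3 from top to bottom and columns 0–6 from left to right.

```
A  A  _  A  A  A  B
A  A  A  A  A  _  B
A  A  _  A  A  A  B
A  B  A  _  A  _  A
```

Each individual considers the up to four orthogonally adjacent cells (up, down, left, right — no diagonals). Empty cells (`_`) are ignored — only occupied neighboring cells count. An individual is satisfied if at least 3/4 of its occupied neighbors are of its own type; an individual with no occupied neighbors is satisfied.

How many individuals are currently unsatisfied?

(0,0)A 2/2 ✓
(0,1)A 2/2 ✓
(0,3)A 2/2 ✓
(0,4)A 3/3 ✓
(0,5)A 1/2 ✗
(0,6)B 1/2 ✗
(1,0)A 3/3 ✓
(1,1)A 4/4 ✓
(1,2)A 2/2 ✓
(1,3)A 4/4 ✓
(1,4)A 3/3 ✓
(1,6)B 2/2 ✓
(2,0)A 3/3 ✓
(2,1)A 2/3 ✗
(2,3)A 2/2 ✓
(2,4)A 4/4 ✓
(2,5)A 1/2 ✗
(2,6)B 1/3 ✗
(3,0)A 1/2 ✗
(3,1)B 0/3 ✗
(3,2)A 0/1 ✗
(3,4)A 1/1 ✓
(3,6)A 0/1 ✗
Unsatisfied: (0,5), (0,6), (2,1), (2,5), (2,6), (3,0), (3,1), (3,2), (3,6) — 9 in total.

9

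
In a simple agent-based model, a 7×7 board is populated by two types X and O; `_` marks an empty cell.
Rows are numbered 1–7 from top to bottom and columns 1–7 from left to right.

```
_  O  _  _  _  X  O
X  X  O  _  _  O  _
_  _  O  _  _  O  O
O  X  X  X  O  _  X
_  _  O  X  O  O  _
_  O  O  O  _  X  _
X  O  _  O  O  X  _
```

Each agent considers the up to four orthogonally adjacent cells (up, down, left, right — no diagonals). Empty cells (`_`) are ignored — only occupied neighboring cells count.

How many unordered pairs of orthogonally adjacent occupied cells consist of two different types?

15

Scan each occupied cell's neighbors to the right and below so each pair is counted once.
From row 1: 3 unlike of 3 pairs (running 3/3).
From row 2: 1 unlike of 4 pairs (running 4/7).
From row 3: 2 unlike of 3 pairs (running 6/10).
From row 4: 3 unlike of 7 pairs (running 9/17).
From row 5: 4 unlike of 6 pairs (running 13/23).
From row 6: 0 unlike of 5 pairs (running 13/28).
From row 7: 2 unlike of 3 pairs (running 15/31).
Total adjacent occupied pairs: 31; unlike-type pairs: 15.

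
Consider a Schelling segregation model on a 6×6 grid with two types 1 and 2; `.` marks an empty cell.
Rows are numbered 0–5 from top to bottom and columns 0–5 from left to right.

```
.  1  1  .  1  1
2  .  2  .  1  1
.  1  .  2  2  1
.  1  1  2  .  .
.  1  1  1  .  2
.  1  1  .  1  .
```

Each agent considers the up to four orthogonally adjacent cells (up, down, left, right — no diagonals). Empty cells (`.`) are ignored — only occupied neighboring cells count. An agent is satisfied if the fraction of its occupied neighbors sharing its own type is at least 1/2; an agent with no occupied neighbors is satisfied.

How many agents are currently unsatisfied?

(0,1)1 1/1 ok
(0,2)1 1/2 ok
(0,4)1 2/2 ok
(0,5)1 2/2 ok
(1,0)2 0/0 ok
(1,2)2 0/1 unhappy
(1,4)1 2/3 ok
(1,5)1 3/3 ok
(2,1)1 1/1 ok
(2,3)2 2/2 ok
(2,4)2 1/3 unhappy
(2,5)1 1/2 ok
(3,1)1 3/3 ok
(3,2)1 2/3 ok
(3,3)2 1/3 unhappy
(4,1)1 3/3 ok
(4,2)1 4/4 ok
(4,3)1 1/2 ok
(4,5)2 0/0 ok
(5,1)1 2/2 ok
(5,2)1 2/2 ok
(5,4)1 0/0 ok
Unsatisfied: (1,2), (2,4), (3,3) — 3 in total.

3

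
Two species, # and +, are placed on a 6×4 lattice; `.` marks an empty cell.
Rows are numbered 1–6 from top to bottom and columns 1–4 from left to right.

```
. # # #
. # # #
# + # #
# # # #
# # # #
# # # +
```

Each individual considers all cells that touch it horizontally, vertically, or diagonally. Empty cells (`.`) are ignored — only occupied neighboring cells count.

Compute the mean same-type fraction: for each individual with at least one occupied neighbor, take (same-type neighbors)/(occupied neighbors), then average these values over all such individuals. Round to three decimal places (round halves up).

0.834

(1,2)# 3/3
(1,3)# 5/5
(1,4)# 3/3
(2,2)# 5/6
(2,3)# 7/8
(2,4)# 5/5
(3,1)# 3/4
(3,2)+ 0/7
(3,3)# 7/8
(3,4)# 5/5
(4,1)# 4/5
(4,2)# 7/8
(4,3)# 7/8
(4,4)# 5/5
(5,1)# 5/5
(5,2)# 8/8
(5,3)# 7/8
(5,4)# 4/5
(6,1)# 3/3
(6,2)# 5/5
(6,3)# 4/5
(6,4)+ 0/3
Sum over 22 individuals: 3/3 + 5/5 + 3/3 + 5/6 + 7/8 + 5/5 + 3/4 + 0/7 + 7/8 + 5/5 + 4/5 + 7/8 + 7/8 + 5/5 + 5/5 + 8/8 + 7/8 + 4/5 + 3/3 + 5/5 + 4/5 + 0/3 = 2203/120; mean = 2203/120 ÷ 22 = 2203/2640 = 0.834469… → 0.834.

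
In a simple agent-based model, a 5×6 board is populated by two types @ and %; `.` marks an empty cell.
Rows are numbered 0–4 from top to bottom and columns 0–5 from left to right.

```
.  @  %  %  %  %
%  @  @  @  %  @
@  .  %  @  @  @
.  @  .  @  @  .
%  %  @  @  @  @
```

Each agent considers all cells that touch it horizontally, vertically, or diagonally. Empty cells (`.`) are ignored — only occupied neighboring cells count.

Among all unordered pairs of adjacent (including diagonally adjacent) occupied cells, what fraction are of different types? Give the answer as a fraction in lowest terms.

13/31

Scan each occupied cell's neighbors to the right and below (and the two forward diagonals) so each pair is counted once.
Row 0: @(0,1)–%(0,2)≠ @(0,1)–@(1,1)= @(0,1)–@(1,2)= @(0,1)–%(1,0)≠ %(0,2)–%(0,3)= %(0,2)–@(1,2)≠ %(0,2)–@(1,3)≠ %(0,2)–@(1,1)≠ %(0,3)–%(0,4)= %(0,3)–@(1,3)≠ %(0,3)–%(1,4)= %(0,3)–@(1,2)≠ %(0,4)–%(0,5)= %(0,4)–%(1,4)= %(0,4)–@(1,5)≠ %(0,4)–@(1,3)≠ %(0,5)–@(1,5)≠ %(0,5)–%(1,4)=  → 10/18 unlike.
Row 1: %(1,0)–@(1,1)≠ %(1,0)–@(2,0)≠ @(1,1)–@(1,2)= @(1,1)–%(2,2)≠ @(1,1)–@(2,0)= @(1,2)–@(1,3)= @(1,2)–%(2,2)≠ @(1,2)–@(2,3)= @(1,3)–%(1,4)≠ @(1,3)–@(2,3)= @(1,3)–@(2,4)= @(1,3)–%(2,2)≠ %(1,4)–@(1,5)≠ %(1,4)–@(2,4)≠ %(1,4)–@(2,5)≠ %(1,4)–@(2,3)≠ @(1,5)–@(2,5)= @(1,5)–@(2,4)=  → 10/18 unlike.
Row 2: @(2,0)–@(3,1)= %(2,2)–@(2,3)≠ %(2,2)–@(3,3)≠ %(2,2)–@(3,1)≠ @(2,3)–@(2,4)= @(2,3)–@(3,3)= @(2,3)–@(3,4)= @(2,4)–@(2,5)= @(2,4)–@(3,4)= @(2,4)–@(3,3)= @(2,5)–@(3,4)=  → 3/11 unlike.
Row 3: @(3,1)–%(4,1)≠ @(3,1)–@(4,2)= @(3,1)–%(4,0)≠ @(3,3)–@(3,4)= @(3,3)–@(4,3)= @(3,3)–@(4,4)= @(3,3)–@(4,2)= @(3,4)–@(4,4)= @(3,4)–@(4,5)= @(3,4)–@(4,3)=  → 2/10 unlike.
Row 4: %(4,0)–%(4,1)= %(4,1)–@(4,2)≠ @(4,2)–@(4,3)= @(4,3)–@(4,4)= @(4,4)–@(4,5)=  → 1/5 unlike.
Total adjacent occupied pairs: 62; unlike-type pairs: 26.
26/62 reduces to 13/31.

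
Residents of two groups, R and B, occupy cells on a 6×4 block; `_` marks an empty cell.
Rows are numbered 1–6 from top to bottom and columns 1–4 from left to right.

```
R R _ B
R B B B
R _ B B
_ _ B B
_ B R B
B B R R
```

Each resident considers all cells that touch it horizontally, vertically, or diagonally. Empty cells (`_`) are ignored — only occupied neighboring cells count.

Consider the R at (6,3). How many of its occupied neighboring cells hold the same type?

2

Occupied neighbors of (6,3): (5,2)=B, (5,3)=R, (5,4)=B, (6,2)=B, (6,4)=R.
Same type (R): 2 of 5.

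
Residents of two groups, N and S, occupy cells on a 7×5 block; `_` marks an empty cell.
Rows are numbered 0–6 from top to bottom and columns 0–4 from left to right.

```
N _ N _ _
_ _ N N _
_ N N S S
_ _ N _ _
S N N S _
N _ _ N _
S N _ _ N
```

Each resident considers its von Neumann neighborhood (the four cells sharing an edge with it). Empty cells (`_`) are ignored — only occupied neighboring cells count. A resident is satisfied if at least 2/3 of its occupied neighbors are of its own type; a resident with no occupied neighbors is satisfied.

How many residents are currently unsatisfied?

(0,0)N 0/0 ok
(0,2)N 1/1 ok
(1,2)N 3/3 ok
(1,3)N 1/2 unhappy
(2,1)N 1/1 ok
(2,2)N 3/4 ok
(2,3)S 1/3 unhappy
(2,4)S 1/1 ok
(3,2)N 2/2 ok
(4,0)S 0/2 unhappy
(4,1)N 1/2 unhappy
(4,2)N 2/3 ok
(4,3)S 0/2 unhappy
(5,0)N 0/2 unhappy
(5,3)N 0/1 unhappy
(6,0)S 0/2 unhappy
(6,1)N 0/1 unhappy
(6,4)N 0/0 ok
Unsatisfied: (1,3), (2,3), (4,0), (4,1), (4,3), (5,0), (5,3), (6,0), (6,1) — 9 in total.

9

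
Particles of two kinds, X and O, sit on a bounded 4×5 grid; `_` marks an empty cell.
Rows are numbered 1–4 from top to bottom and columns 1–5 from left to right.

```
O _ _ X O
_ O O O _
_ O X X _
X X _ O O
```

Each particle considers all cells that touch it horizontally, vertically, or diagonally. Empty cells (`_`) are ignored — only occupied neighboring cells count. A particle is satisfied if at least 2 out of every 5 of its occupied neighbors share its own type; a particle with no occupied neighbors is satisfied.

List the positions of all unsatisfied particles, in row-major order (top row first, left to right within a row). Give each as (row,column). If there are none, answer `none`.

(1,4), (3,3), (3,4), (4,4)

Row 1: (1,1)O 1/1 ok · (1,4)X 0/3 unhappy · (1,5)O 1/2 ok
Row 2: (2,2)O 3/4 ok · (2,3)O 3/6 ok · (2,4)O 2/5 ok
Row 3: (3,2)O 2/5 ok · (3,3)X 2/7 unhappy · (3,4)X 1/5 unhappy
Row 4: (4,1)X 1/2 ok · (4,2)X 2/3 ok · (4,4)O 1/3 unhappy · (4,5)O 1/2 ok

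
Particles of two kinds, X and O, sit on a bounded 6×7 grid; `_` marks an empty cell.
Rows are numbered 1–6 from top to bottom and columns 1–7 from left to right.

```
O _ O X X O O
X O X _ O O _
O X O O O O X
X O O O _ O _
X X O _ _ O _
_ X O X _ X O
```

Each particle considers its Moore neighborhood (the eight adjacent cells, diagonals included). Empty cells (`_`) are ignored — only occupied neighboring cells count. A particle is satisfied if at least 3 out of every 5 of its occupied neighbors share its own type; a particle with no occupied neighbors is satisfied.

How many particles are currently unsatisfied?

(1,1)O 1/2 unhappy
(1,3)O 1/3 unhappy
(1,4)X 2/4 unhappy
(1,5)X 1/4 unhappy
(1,6)O 3/4 ok
(1,7)O 2/2 ok
(2,1)X 1/4 unhappy
(2,2)O 4/7 unhappy
(2,3)X 2/6 unhappy
(2,5)O 5/7 ok
(2,6)O 5/7 ok
(3,1)O 2/5 unhappy
(3,2)X 3/8 unhappy
(3,3)O 5/7 ok
(3,4)O 5/6 ok
(3,5)O 6/6 ok
(3,6)O 4/5 ok
(3,7)X 0/3 unhappy
(4,1)X 3/5 ok
(4,2)O 4/8 unhappy
(4,3)O 5/7 ok
(4,4)O 5/5 ok
(4,6)O 3/4 ok
(5,1)X 3/4 ok
(5,2)X 3/7 unhappy
(5,3)O 4/7 unhappy
(5,6)O 2/3 ok
(6,2)X 2/4 unhappy
(6,3)O 1/4 unhappy
(6,4)X 0/2 unhappy
(6,6)X 0/2 unhappy
(6,7)O 1/2 unhappy
Unsatisfied: (1,1), (1,3), (1,4), (1,5), (2,1), (2,2), (2,3), (3,1), (3,2), (3,7), (4,2), (5,2), (5,3), (6,2), (6,3), (6,4), (6,6), (6,7) — 18 in total.

18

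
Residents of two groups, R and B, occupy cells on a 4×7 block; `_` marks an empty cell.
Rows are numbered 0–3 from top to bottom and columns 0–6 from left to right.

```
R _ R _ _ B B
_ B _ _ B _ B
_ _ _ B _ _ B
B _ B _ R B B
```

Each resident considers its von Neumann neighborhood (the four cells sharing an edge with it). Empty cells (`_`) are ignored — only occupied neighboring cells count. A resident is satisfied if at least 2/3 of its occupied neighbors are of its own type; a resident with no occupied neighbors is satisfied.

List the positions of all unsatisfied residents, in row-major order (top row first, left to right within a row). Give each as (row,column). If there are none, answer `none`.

(0,0)R 0/0 satisfied
(0,2)R 0/0 satisfied
(0,5)B 1/1 satisfied
(0,6)B 2/2 satisfied
(1,1)B 0/0 satisfied
(1,4)B 0/0 satisfied
(1,6)B 2/2 satisfied
(2,3)B 0/0 satisfied
(2,6)B 2/2 satisfied
(3,0)B 0/0 satisfied
(3,2)B 0/0 satisfied
(3,4)R 0/1 not
(3,5)B 1/2 not
(3,6)B 2/2 satisfied

(3,4), (3,5)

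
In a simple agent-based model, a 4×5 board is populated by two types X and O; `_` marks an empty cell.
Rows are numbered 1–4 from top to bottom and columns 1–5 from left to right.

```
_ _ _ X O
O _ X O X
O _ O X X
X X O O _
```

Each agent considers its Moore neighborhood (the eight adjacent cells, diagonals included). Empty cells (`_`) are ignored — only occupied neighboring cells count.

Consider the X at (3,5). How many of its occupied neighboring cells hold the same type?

Occupied neighbors of (3,5): (2,4)=O, (2,5)=X, (3,4)=X, (4,4)=O.
Same type (X): 2 of 4.

2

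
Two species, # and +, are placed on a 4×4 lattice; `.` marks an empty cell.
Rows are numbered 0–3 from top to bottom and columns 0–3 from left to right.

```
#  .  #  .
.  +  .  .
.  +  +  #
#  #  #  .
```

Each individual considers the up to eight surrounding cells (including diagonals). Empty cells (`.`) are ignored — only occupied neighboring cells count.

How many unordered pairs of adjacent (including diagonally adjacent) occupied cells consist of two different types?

Scan each occupied cell's neighbors to the right and below (and the two forward diagonals) so each pair is counted once.
Row 0: #(0,0)–+(1,1)≠ #(0,2)–+(1,1)≠  → 2/2 unlike.
Row 1: +(1,1)–+(2,1)= +(1,1)–+(2,2)=  → 0/2 unlike.
Row 2: +(2,1)–+(2,2)= +(2,1)–#(3,1)≠ +(2,1)–#(3,2)≠ +(2,1)–#(3,0)≠ +(2,2)–#(2,3)≠ +(2,2)–#(3,2)≠ +(2,2)–#(3,1)≠ #(2,3)–#(3,2)=  → 6/8 unlike.
Row 3: #(3,0)–#(3,1)= #(3,1)–#(3,2)=  → 0/2 unlike.
Total adjacent occupied pairs: 14; unlike-type pairs: 8.

8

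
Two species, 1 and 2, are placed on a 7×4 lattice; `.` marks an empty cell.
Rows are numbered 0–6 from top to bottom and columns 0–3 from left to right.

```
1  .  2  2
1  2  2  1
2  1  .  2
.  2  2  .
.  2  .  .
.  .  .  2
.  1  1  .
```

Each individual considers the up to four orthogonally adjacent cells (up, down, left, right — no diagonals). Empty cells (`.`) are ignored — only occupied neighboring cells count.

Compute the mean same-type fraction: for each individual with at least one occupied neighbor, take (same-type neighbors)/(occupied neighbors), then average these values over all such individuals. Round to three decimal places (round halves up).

0.567

Row 0: (0,0)1 1/1 · (0,2)2 2/2 · (0,3)2 1/2
Row 1: (1,0)1 1/3 · (1,1)2 1/3 · (1,2)2 2/3 · (1,3)1 0/3
Row 2: (2,0)2 0/2 · (2,1)1 0/3 · (2,3)2 0/1
Row 3: (3,1)2 2/3 · (3,2)2 1/1
Row 4: (4,1)2 1/1
Row 5: (5,3)2 — no occupied neighbors
Row 6: (6,1)1 1/1 · (6,2)1 1/1
Sum over 15 individuals: 1/1 + 2/2 + 1/2 + 1/3 + 1/3 + 2/3 + 0/3 + 0/2 + 0/3 + 0/1 + 2/3 + 1/1 + 1/1 + 1/1 + 1/1 = 17/2; mean = 17/2 ÷ 15 = 17/30 = 0.566666… → 0.567.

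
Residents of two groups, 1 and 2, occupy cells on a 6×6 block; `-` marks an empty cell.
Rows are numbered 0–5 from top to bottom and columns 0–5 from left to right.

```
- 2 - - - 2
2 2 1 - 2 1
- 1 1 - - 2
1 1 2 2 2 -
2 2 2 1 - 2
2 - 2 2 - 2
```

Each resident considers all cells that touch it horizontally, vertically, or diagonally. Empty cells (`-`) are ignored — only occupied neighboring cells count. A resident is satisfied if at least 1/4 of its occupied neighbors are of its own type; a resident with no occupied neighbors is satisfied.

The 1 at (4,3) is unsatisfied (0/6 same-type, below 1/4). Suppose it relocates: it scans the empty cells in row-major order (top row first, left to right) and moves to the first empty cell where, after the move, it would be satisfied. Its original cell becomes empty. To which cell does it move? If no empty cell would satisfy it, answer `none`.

Vacating (4,3). Empty cells in order:
  (0,0): 0/3 same-type → still unsatisfied.
  (0,2): 1/3 same-type → satisfied — stop here.

(0,2)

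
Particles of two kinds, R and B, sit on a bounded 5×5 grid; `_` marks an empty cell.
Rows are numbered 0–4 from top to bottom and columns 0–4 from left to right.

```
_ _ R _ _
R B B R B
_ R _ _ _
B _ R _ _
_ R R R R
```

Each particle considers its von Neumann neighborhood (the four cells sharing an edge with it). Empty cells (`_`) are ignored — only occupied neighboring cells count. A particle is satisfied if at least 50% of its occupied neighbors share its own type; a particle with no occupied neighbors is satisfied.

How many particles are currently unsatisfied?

7

(0,2)R 0/1 ✗
(1,0)R 0/1 ✗
(1,1)B 1/3 ✗
(1,2)B 1/3 ✗
(1,3)R 0/2 ✗
(1,4)B 0/1 ✗
(2,1)R 0/1 ✗
(3,0)B 0/0 ✓
(3,2)R 1/1 ✓
(4,1)R 1/1 ✓
(4,2)R 3/3 ✓
(4,3)R 2/2 ✓
(4,4)R 1/1 ✓
Unsatisfied: (0,2), (1,0), (1,1), (1,2), (1,3), (1,4), (2,1) — 7 in total.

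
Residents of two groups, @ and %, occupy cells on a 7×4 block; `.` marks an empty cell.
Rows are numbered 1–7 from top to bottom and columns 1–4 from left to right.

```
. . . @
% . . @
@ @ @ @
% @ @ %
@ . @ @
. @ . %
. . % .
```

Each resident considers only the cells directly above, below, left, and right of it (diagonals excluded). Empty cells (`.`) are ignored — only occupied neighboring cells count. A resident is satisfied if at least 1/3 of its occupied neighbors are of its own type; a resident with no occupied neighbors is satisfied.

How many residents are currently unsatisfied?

Row 1: (1,4)@ 1/1 ok
Row 2: (2,1)% 0/1 unhappy · (2,4)@ 2/2 ok
Row 3: (3,1)@ 1/3 ok · (3,2)@ 3/3 ok · (3,3)@ 3/3 ok · (3,4)@ 2/3 ok
Row 4: (4,1)% 0/3 unhappy · (4,2)@ 2/3 ok · (4,3)@ 3/4 ok · (4,4)% 0/3 unhappy
Row 5: (5,1)@ 0/1 unhappy · (5,3)@ 2/2 ok · (5,4)@ 1/3 ok
Row 6: (6,2)@ 0/0 ok · (6,4)% 0/1 unhappy
Row 7: (7,3)% 0/0 ok
Unsatisfied: (2,1), (4,1), (4,4), (5,1), (6,4) — 5 in total.

5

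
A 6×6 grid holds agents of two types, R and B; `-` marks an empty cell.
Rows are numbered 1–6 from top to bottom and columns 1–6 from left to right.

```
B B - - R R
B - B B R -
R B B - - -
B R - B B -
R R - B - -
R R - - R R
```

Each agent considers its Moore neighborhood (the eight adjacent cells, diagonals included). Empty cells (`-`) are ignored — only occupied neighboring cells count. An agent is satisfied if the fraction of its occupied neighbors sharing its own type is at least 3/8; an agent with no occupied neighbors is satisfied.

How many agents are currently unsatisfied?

2

Row 1: (1,1)B 2/2 ok · (1,2)B 3/3 ok · (1,5)R 2/3 ok · (1,6)R 2/2 ok
Row 2: (2,1)B 3/4 ok · (2,3)B 4/4 ok · (2,4)B 2/4 ok · (2,5)R 2/3 ok
Row 3: (3,1)R 1/4 unhappy · (3,2)B 4/6 ok · (3,3)B 4/5 ok
Row 4: (4,1)B 1/5 unhappy · (4,2)R 3/6 ok · (4,4)B 3/3 ok · (4,5)B 2/2 ok
Row 5: (5,1)R 4/5 ok · (5,2)R 4/5 ok · (5,4)B 2/3 ok
Row 6: (6,1)R 3/3 ok · (6,2)R 3/3 ok · (6,5)R 1/2 ok · (6,6)R 1/1 ok
Unsatisfied: (3,1), (4,1) — 2 in total.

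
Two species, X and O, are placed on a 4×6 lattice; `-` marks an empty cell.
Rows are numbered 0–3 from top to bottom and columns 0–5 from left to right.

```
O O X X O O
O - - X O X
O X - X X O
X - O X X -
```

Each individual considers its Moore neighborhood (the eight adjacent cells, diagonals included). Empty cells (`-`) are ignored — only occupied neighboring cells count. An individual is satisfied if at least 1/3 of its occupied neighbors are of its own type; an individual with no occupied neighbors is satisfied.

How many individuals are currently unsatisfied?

4

Row 0: (0,0)O 2/2 ok · (0,1)O 2/3 ok · (0,2)X 2/3 ok · (0,3)X 2/4 ok · (0,4)O 2/5 ok · (0,5)O 2/3 ok
Row 1: (1,0)O 3/4 ok · (1,3)X 4/6 ok · (1,4)O 3/8 ok · (1,5)X 1/5 unhappy
Row 2: (2,0)O 1/3 ok · (2,1)X 1/4 unhappy · (2,3)X 4/6 ok · (2,4)X 5/7 ok · (2,5)O 1/4 unhappy
Row 3: (3,0)X 1/2 ok · (3,2)O 0/3 unhappy · (3,3)X 3/4 ok · (3,4)X 3/4 ok
Unsatisfied: (1,5), (2,1), (2,5), (3,2) — 4 in total.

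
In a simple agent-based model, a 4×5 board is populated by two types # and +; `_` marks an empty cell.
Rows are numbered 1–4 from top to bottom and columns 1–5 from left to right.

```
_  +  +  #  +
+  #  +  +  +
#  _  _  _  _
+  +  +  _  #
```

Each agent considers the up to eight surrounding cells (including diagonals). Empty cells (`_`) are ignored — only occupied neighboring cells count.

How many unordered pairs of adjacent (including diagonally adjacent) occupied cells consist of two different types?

Scan each occupied cell's neighbors to the right and below (and the two forward diagonals) so each pair is counted once.
Row 1: +(1,2)–+(1,3)= +(1,2)–#(2,2)≠ +(1,2)–+(2,3)= +(1,2)–+(2,1)= +(1,3)–#(1,4)≠ +(1,3)–+(2,3)= +(1,3)–+(2,4)= +(1,3)–#(2,2)≠ #(1,4)–+(1,5)≠ #(1,4)–+(2,4)≠ #(1,4)–+(2,5)≠ #(1,4)–+(2,3)≠ +(1,5)–+(2,5)= +(1,5)–+(2,4)=  → 7/14 unlike.
Row 2: +(2,1)–#(2,2)≠ +(2,1)–#(3,1)≠ #(2,2)–+(2,3)≠ #(2,2)–#(3,1)= +(2,3)–+(2,4)= +(2,4)–+(2,5)=  → 3/6 unlike.
Row 3: #(3,1)–+(4,1)≠ #(3,1)–+(4,2)≠  → 2/2 unlike.
Row 4: +(4,1)–+(4,2)= +(4,2)–+(4,3)=  → 0/2 unlike.
Total adjacent occupied pairs: 24; unlike-type pairs: 12.

12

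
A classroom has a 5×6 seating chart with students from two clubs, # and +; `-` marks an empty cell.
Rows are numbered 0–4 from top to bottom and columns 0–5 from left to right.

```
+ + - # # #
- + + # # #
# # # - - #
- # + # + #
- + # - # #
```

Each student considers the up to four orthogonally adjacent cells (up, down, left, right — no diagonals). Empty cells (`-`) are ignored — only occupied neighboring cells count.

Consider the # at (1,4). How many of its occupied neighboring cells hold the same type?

Occupied neighbors of (1,4): (0,4)=#, (1,3)=#, (1,5)=#.
Same type (#): 3 of 3.

3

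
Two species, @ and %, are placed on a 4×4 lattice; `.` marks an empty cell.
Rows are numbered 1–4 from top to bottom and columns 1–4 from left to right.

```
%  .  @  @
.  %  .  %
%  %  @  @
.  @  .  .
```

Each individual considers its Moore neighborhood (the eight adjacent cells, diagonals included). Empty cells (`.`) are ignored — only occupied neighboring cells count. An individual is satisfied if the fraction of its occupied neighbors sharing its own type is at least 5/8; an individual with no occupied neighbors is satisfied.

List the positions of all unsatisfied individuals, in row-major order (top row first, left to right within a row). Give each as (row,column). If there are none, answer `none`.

(1,3), (1,4), (2,2), (2,4), (3,2), (3,3), (3,4), (4,2)

Row 1: (1,1)% 1/1 ✓ · (1,3)@ 1/3 ✗ · (1,4)@ 1/2 ✗
Row 2: (2,2)% 3/5 ✗ · (2,4)% 0/4 ✗
Row 3: (3,1)% 2/3 ✓ · (3,2)% 2/4 ✗ · (3,3)@ 2/5 ✗ · (3,4)@ 1/2 ✗
Row 4: (4,2)@ 1/3 ✗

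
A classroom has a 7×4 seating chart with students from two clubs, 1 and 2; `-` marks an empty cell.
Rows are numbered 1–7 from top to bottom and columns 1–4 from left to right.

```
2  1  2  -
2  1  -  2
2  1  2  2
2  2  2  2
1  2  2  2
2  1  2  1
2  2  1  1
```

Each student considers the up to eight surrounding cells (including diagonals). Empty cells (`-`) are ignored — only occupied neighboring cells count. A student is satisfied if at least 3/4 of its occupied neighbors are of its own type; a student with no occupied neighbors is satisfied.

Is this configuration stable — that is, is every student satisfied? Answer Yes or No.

Row 1: (1,1)2 1/3 ✗ · (1,2)1 1/4 ✗ · (1,3)2 1/3 ✗
Row 2: (2,1)2 2/5 ✗ · (2,2)1 2/7 ✗ · (2,4)2 3/3 ✓
Row 3: (3,1)2 3/5 ✗ · (3,2)1 1/7 ✗ · (3,3)2 5/7 ✗ · (3,4)2 4/4 ✓
Row 4: (4,1)2 3/5 ✗ · (4,2)2 6/8 ✓ · (4,3)2 7/8 ✓ · (4,4)2 5/5 ✓
Row 5: (5,1)1 1/5 ✗ · (5,2)2 6/8 ✓ · (5,3)2 6/8 ✓ · (5,4)2 4/5 ✓
Row 6: (6,1)2 3/5 ✗ · (6,2)1 2/8 ✗ · (6,3)2 4/8 ✗ · (6,4)1 2/5 ✗
Row 7: (7,1)2 2/3 ✗ · (7,2)2 3/5 ✗ · (7,3)1 3/5 ✗ · (7,4)1 2/3 ✗
For instance (1,1) has only 1/3 same-type neighbors, below 3/4.

No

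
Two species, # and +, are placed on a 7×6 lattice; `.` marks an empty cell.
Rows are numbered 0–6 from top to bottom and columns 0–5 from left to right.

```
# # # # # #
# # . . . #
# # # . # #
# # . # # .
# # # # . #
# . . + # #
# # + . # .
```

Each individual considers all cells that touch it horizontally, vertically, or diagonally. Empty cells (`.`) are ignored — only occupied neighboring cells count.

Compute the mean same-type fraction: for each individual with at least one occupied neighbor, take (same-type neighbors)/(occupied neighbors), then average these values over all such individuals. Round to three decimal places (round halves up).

0.917

(0,0)# 3/3
(0,1)# 4/4
(0,2)# 3/3
(0,3)# 2/2
(0,4)# 3/3
(0,5)# 2/2
(1,0)# 5/5
(1,1)# 7/7
(1,5)# 4/4
(2,0)# 5/5
(2,1)# 6/6
(2,2)# 4/4
(2,4)# 4/4
(2,5)# 3/3
(3,0)# 5/5
(3,1)# 7/7
(3,3)# 5/5
(3,4)# 5/5
(4,0)# 4/4
(4,1)# 5/5
(4,2)# 4/5
(4,3)# 4/5
(4,5)# 3/3
(5,0)# 4/4
(5,3)+ 1/5
(5,4)# 4/5
(5,5)# 3/3
(6,0)# 2/2
(6,1)# 2/3
(6,2)+ 1/2
(6,4)# 2/3
Sum over 31 individuals: 3/3 + 4/4 + 3/3 + 2/2 + 3/3 + 2/2 + 5/5 + 7/7 + 4/4 + 5/5 + 6/6 + 4/4 + 4/4 + 3/3 + 5/5 + 7/7 + 5/5 + 5/5 + 4/4 + 5/5 + 4/5 + 4/5 + 3/3 + 4/4 + 1/5 + 4/5 + 3/3 + 2/2 + 2/3 + 1/2 + 2/3 = 853/30; mean = 853/30 ÷ 31 = 853/930 = 0.917204… → 0.917.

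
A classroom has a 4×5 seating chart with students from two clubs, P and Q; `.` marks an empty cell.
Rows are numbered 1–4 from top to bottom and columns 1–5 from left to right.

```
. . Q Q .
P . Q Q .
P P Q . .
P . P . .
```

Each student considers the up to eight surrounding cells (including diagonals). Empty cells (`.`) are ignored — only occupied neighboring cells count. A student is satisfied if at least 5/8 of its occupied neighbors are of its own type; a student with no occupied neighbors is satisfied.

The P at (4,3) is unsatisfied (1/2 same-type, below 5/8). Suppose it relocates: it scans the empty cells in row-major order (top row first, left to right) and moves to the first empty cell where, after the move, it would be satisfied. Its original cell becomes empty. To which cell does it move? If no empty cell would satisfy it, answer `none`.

Vacating (4,3). Empty cells in order:
  (1,1): 1/1 same-type → satisfied — stop here.

(1,1)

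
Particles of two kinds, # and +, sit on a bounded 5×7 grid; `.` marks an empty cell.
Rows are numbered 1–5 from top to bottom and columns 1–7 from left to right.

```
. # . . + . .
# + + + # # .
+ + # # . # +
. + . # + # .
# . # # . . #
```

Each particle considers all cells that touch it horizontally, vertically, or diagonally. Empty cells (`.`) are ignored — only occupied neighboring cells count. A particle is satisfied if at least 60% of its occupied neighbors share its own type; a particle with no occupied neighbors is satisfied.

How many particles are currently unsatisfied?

14

Row 1: (1,2)# 1/3 not · (1,5)+ 1/3 not
Row 2: (2,1)# 1/4 not · (2,2)+ 3/6 not · (2,3)+ 3/6 not · (2,4)+ 2/5 not · (2,5)# 3/5 satisfied · (2,6)# 2/4 not
Row 3: (3,1)+ 3/4 satisfied · (3,2)+ 4/6 satisfied · (3,3)# 2/7 not · (3,4)# 3/6 not · (3,6)# 3/5 satisfied · (3,7)+ 0/3 not
Row 4: (4,2)+ 2/5 not · (4,4)# 4/5 satisfied · (4,5)+ 0/5 not · (4,6)# 2/4 not
Row 5: (5,1)# 0/1 not · (5,3)# 2/3 satisfied · (5,4)# 2/3 satisfied · (5,7)# 1/1 satisfied
Unsatisfied: (1,2), (1,5), (2,1), (2,2), (2,3), (2,4), (2,6), (3,3), (3,4), (3,7), (4,2), (4,5), (4,6), (5,1) — 14 in total.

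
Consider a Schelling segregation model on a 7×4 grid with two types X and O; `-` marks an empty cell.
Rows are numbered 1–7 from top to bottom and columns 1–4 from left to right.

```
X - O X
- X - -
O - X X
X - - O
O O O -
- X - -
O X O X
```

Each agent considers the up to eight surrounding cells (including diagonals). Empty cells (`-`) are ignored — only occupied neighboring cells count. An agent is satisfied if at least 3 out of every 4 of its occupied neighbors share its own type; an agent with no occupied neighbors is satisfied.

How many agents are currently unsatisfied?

16

Row 1: (1,1)X 1/1 satisfied · (1,3)O 0/2 not · (1,4)X 0/1 not
Row 2: (2,2)X 2/4 not
Row 3: (3,1)O 0/2 not · (3,3)X 2/3 not · (3,4)X 1/2 not
Row 4: (4,1)X 0/3 not · (4,4)O 1/3 not
Row 5: (5,1)O 1/3 not · (5,2)O 2/4 not · (5,3)O 2/3 not
Row 6: (6,2)X 1/6 not
Row 7: (7,1)O 0/2 not · (7,2)X 1/3 not · (7,3)O 0/3 not · (7,4)X 0/1 not
Unsatisfied: (1,3), (1,4), (2,2), (3,1), (3,3), (3,4), (4,1), (4,4), (5,1), (5,2), (5,3), (6,2), (7,1), (7,2), (7,3), (7,4) — 16 in total.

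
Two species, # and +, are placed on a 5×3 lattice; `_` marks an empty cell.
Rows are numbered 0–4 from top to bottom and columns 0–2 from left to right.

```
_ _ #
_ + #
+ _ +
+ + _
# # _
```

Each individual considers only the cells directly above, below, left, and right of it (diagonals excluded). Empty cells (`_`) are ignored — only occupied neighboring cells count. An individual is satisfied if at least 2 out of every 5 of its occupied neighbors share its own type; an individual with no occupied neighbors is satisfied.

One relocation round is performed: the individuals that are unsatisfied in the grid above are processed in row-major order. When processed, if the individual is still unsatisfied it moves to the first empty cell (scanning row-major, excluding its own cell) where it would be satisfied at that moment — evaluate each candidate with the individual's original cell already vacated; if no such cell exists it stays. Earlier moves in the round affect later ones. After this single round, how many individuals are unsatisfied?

Initially unsatisfied (in order): (1,1), (1,2), (2,2).
  (1,1) → (0,0).
  (1,2): now satisfied by earlier moves; stays.
  (2,2) → (0,1).
Resulting grid:
+ + #
_ _ #
+ _ _
+ + _
# # _
All satisfied now.

0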